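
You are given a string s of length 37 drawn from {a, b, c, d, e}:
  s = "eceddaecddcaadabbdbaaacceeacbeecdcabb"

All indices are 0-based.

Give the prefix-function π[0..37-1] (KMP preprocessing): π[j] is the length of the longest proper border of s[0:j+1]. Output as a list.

π[0] = 0
j=1 s[j]='c': π[1]=0 (border '')
j=2 s[j]='e': π[2]=1 (border 'e')
j=3 s[j]='d': k: 1→0; π[3]=0 (border '')
j=4 s[j]='d': π[4]=0 (border '')
j=5 s[j]='a': π[5]=0 (border '')
j=6 s[j]='e': π[6]=1 (border 'e')
j=7 s[j]='c': π[7]=2 (border 'ec')
j=8 s[j]='d': k: 2→0; π[8]=0 (border '')
j=9 s[j]='d': π[9]=0 (border '')
j=10 s[j]='c': π[10]=0 (border '')
j=11 s[j]='a': π[11]=0 (border '')
j=12 s[j]='a': π[12]=0 (border '')
j=13 s[j]='d': π[13]=0 (border '')
j=14 s[j]='a': π[14]=0 (border '')
j=15 s[j]='b': π[15]=0 (border '')
j=16 s[j]='b': π[16]=0 (border '')
j=17 s[j]='d': π[17]=0 (border '')
j=18 s[j]='b': π[18]=0 (border '')
j=19 s[j]='a': π[19]=0 (border '')
j=20 s[j]='a': π[20]=0 (border '')
j=21 s[j]='a': π[21]=0 (border '')
j=22 s[j]='c': π[22]=0 (border '')
j=23 s[j]='c': π[23]=0 (border '')
j=24 s[j]='e': π[24]=1 (border 'e')
j=25 s[j]='e': k: 1→0; π[25]=1 (border 'e')
j=26 s[j]='a': k: 1→0; π[26]=0 (border '')
j=27 s[j]='c': π[27]=0 (border '')
j=28 s[j]='b': π[28]=0 (border '')
j=29 s[j]='e': π[29]=1 (border 'e')
j=30 s[j]='e': k: 1→0; π[30]=1 (border 'e')
j=31 s[j]='c': π[31]=2 (border 'ec')
j=32 s[j]='d': k: 2→0; π[32]=0 (border '')
j=33 s[j]='c': π[33]=0 (border '')
j=34 s[j]='a': π[34]=0 (border '')
j=35 s[j]='b': π[35]=0 (border '')
j=36 s[j]='b': π[36]=0 (border '')

[0, 0, 1, 0, 0, 0, 1, 2, 0, 0, 0, 0, 0, 0, 0, 0, 0, 0, 0, 0, 0, 0, 0, 0, 1, 1, 0, 0, 0, 1, 1, 2, 0, 0, 0, 0, 0]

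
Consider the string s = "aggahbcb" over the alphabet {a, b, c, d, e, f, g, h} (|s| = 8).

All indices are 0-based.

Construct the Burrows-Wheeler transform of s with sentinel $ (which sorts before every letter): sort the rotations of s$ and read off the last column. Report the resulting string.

b$gchbgaa

rank  rotation   last
    0  $aggahbcb  b
    1  aggahbcb$  $
    2  ahbcb$agg  g
    3  b$aggahbc  c
    4  bcb$aggah  h
    5  cb$aggahb  b
    6  gahbcb$ag  g
    7  ggahbcb$a  a
    8  hbcb$agga  a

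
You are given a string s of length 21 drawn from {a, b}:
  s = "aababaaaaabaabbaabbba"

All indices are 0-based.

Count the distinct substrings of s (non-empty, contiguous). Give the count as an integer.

179

sorted suffixes:
  #0 SA[0]=20  'a'
  #1 SA[1]=5  'aaaaabaabbaabbba'
  #2 SA[2]=6  'aaaabaabbaabbba'
  #3 SA[3]=7  'aaabaabbaabbba'
  #4 SA[4]=8  'aabaabbaabbba'
  #5 SA[5]=0  'aababaaaaabaabbaabbba'
  #6 SA[6]=11  'aabbaabbba'
  #7 SA[7]=15  'aabbba'
  #8 SA[8]=3  'abaaaaabaabbaabbba'
  #9 SA[9]=9  'abaabbaabbba'
  #10 SA[10]=1  'ababaaaaabaabbaabbba'
  #11 SA[11]=12  'abbaabbba'
  #12 SA[12]=16  'abbba'
  #13 SA[13]=19  'ba'
  #14 SA[14]=4  'baaaaabaabbaabbba'
  #15 SA[15]=10  'baabbaabbba'
  #16 SA[16]=14  'baabbba'
  #17 SA[17]=2  'babaaaaabaabbaabbba'
  #18 SA[18]=18  'bba'
  #19 SA[19]=13  'bbaabbba'
  #20 SA[20]=17  'bbba'

SA = [20, 5, 6, 7, 8, 0, 11, 15, 3, 9, 1, 12, 16, 19, 4, 10, 14, 2, 18, 13, 17]
rank  pair      lcp
   1  s[20:],s[5:]  1  'a'
   2  s[5:],s[6:]  4  'aaaa'
   3  s[6:],s[7:]  3  'aaa'
   4  s[7:],s[8:]  2  'aa'
   5  s[8:],s[0:]  4  'aaba'
   6  s[0:],s[11:]  3  'aab'
   7  s[11:],s[15:]  4  'aabb'
   8  s[15:],s[3:]  1  'a'
   9  s[3:],s[9:]  4  'abaa'
  10  s[9:],s[1:]  3  'aba'
  11  s[1:],s[12:]  2  'ab'
  12  s[12:],s[16:]  3  'abb'
  13  s[16:],s[19:]  0  ''
  14  s[19:],s[4:]  2  'ba'
  15  s[4:],s[10:]  3  'baa'
  16  s[10:],s[14:]  5  'baabb'
  17  s[14:],s[2:]  2  'ba'
  18  s[2:],s[18:]  1  'b'
  19  s[18:],s[13:]  3  'bba'
  20  s[13:],s[17:]  2  'bb'

n(n+1)/2 = 21·22/2 = 231
Σ LCP = 0 + 1 + 4 + 3 + 2 + 4 + 3 + 4 + 1 + 4 + 3 + 2 + 3 + 0 + 2 + 3 + 5 + 2 + 1 + 3 + 2 = 52
distinct = 231 − 52 = 179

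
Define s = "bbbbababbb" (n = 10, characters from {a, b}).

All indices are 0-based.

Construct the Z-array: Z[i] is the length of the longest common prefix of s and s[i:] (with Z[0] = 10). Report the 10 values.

[10, 3, 2, 1, 0, 1, 0, 3, 2, 1]

Z[0]=10
i=1: fresh scan; Z[1]=3 grow→box=[1,4)
i=2: min(r-i=2, Z[1]=3)=2; Z[2]=2
i=3: min(r-i=1, Z[2]=2)=1; Z[3]=1
i=4: fresh scan; Z[4]=0
i=5: fresh scan; Z[5]=1 grow→box=[5,6)
i=6: fresh scan; Z[6]=0
i=7: fresh scan; Z[7]=3 grow→box=[7,10)
i=8: min(r-i=2, Z[1]=3)=2; Z[8]=2
i=9: min(r-i=1, Z[2]=2)=1; Z[9]=1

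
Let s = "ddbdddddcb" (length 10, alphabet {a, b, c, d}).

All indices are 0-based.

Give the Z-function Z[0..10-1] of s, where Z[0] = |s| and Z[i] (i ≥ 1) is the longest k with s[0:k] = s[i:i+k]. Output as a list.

[10, 1, 0, 2, 2, 2, 2, 1, 0, 0]

Z[0]=10
i=1: outside box; Z[1]=1 extend→box=[1,2)
i=2: outside box; Z[2]=0
i=3: outside box; Z[3]=2 extend→box=[3,5)
i=4: min(r-i=1, Z[1]=1)=1; Z[4]=2 extend→box=[4,6)
i=5: min(r-i=1, Z[1]=1)=1; Z[5]=2 extend→box=[5,7)
i=6: min(r-i=1, Z[1]=1)=1; Z[6]=2 extend→box=[6,8)
i=7: min(r-i=1, Z[1]=1)=1; Z[7]=1
i=8: outside box; Z[8]=0
i=9: outside box; Z[9]=0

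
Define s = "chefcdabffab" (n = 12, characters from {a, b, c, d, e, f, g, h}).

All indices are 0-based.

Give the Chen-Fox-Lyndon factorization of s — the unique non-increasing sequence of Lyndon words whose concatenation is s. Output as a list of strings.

["chef", "cd", "abff", "ab"]

emit factor 1: 'chef' (i=0, period=4)
emit factor 2: 'cd' (i=4, period=2)
emit factor 3: 'abff' (i=6, period=4)
emit factor 4: 'ab' (i=10, period=2)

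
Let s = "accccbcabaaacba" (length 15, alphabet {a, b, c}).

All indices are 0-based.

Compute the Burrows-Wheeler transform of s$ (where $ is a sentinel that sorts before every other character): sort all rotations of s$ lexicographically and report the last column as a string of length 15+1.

abbaca$cacbaccca

rank  rotation          last
    0  $accccbcabaaacba  a
    1  a$accccbcabaaacb  b
    2  aaacba$accccbcab  b
    3  aacba$accccbcaba  a
    4  abaaacba$accccbc  c
    5  acba$accccbcabaa  a
    6  accccbcabaaacba$  $
    7  ba$accccbcabaaac  c
    8  baaacba$accccbca  a
    9  bcabaaacba$acccc  c
   10  cabaaacba$accccb  b
   11  cba$accccbcabaaa  a
   12  cbcabaaacba$accc  c
   13  ccbcabaaacba$acc  c
   14  cccbcabaaacba$ac  c
   15  ccccbcabaaacba$a  a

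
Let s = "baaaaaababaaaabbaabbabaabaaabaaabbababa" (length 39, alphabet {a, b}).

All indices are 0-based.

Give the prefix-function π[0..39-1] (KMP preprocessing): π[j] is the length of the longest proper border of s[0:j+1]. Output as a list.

[0, 0, 0, 0, 0, 0, 0, 1, 2, 1, 2, 3, 4, 5, 1, 1, 2, 3, 1, 1, 2, 1, 2, 3, 1, 2, 3, 4, 1, 2, 3, 4, 1, 1, 2, 1, 2, 1, 2]

π[0] = 0
j=1 s[j]='a': π[1]=0 (border '')
j=2 s[j]='a': π[2]=0 (border '')
j=3 s[j]='a': π[3]=0 (border '')
j=4 s[j]='a': π[4]=0 (border '')
j=5 s[j]='a': π[5]=0 (border '')
j=6 s[j]='a': π[6]=0 (border '')
j=7 s[j]='b': π[7]=1 (border 'b')
j=8 s[j]='a': π[8]=2 (border 'ba')
j=9 s[j]='b': k: 2→0; π[9]=1 (border 'b')
j=10 s[j]='a': π[10]=2 (border 'ba')
j=11 s[j]='a': π[11]=3 (border 'baa')
j=12 s[j]='a': π[12]=4 (border 'baaa')
j=13 s[j]='a': π[13]=5 (border 'baaaa')
j=14 s[j]='b': k: 5→0; π[14]=1 (border 'b')
j=15 s[j]='b': k: 1→0; π[15]=1 (border 'b')
j=16 s[j]='a': π[16]=2 (border 'ba')
j=17 s[j]='a': π[17]=3 (border 'baa')
j=18 s[j]='b': k: 3→0; π[18]=1 (border 'b')
j=19 s[j]='b': k: 1→0; π[19]=1 (border 'b')
j=20 s[j]='a': π[20]=2 (border 'ba')
j=21 s[j]='b': k: 2→0; π[21]=1 (border 'b')
j=22 s[j]='a': π[22]=2 (border 'ba')
j=23 s[j]='a': π[23]=3 (border 'baa')
j=24 s[j]='b': k: 3→0; π[24]=1 (border 'b')
j=25 s[j]='a': π[25]=2 (border 'ba')
j=26 s[j]='a': π[26]=3 (border 'baa')
j=27 s[j]='a': π[27]=4 (border 'baaa')
j=28 s[j]='b': k: 4→0; π[28]=1 (border 'b')
j=29 s[j]='a': π[29]=2 (border 'ba')
j=30 s[j]='a': π[30]=3 (border 'baa')
j=31 s[j]='a': π[31]=4 (border 'baaa')
j=32 s[j]='b': k: 4→0; π[32]=1 (border 'b')
j=33 s[j]='b': k: 1→0; π[33]=1 (border 'b')
j=34 s[j]='a': π[34]=2 (border 'ba')
j=35 s[j]='b': k: 2→0; π[35]=1 (border 'b')
j=36 s[j]='a': π[36]=2 (border 'ba')
j=37 s[j]='b': k: 2→0; π[37]=1 (border 'b')
j=38 s[j]='a': π[38]=2 (border 'ba')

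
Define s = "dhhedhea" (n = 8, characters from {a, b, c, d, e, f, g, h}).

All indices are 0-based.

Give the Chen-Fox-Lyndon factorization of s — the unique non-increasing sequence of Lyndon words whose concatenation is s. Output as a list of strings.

emit factor 1: 'dhhe' (i=0, period=4)
emit factor 2: 'dhe' (i=4, period=3)
emit factor 3: 'a' (i=7, period=1)

["dhhe", "dhe", "a"]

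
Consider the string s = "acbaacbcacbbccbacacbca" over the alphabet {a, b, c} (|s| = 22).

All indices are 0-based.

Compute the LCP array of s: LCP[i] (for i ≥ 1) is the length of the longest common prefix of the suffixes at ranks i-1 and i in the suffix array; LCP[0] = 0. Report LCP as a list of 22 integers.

[0, 1, 1, 2, 3, 3, 5, 0, 2, 1, 1, 3, 2, 0, 2, 4, 1, 3, 2, 2, 4, 1]

sorted suffixes:
  #0 SA[0]=21  'a'
  #1 SA[1]=3  'aacbcacbbccbacacbca'
  #2 SA[2]=15  'acacbca'
  #3 SA[3]=0  'acbaacbcacbbccbacacbca'
  #4 SA[4]=8  'acbbccbacacbca'
  #5 SA[5]=17  'acbca'
  #6 SA[6]=4  'acbcacbbccbacacbca'
  #7 SA[7]=2  'baacbcacbbccbacacbca'
  #8 SA[8]=14  'bacacbca'
  #9 SA[9]=10  'bbccbacacbca'
  #10 SA[10]=19  'bca'
  #11 SA[11]=6  'bcacbbccbacacbca'
  #12 SA[12]=11  'bccbacacbca'
  #13 SA[13]=20  'ca'
  #14 SA[14]=7  'cacbbccbacacbca'
  #15 SA[15]=16  'cacbca'
  #16 SA[16]=1  'cbaacbcacbbccbacacbca'
  #17 SA[17]=13  'cbacacbca'
  #18 SA[18]=9  'cbbccbacacbca'
  #19 SA[19]=18  'cbca'
  #20 SA[20]=5  'cbcacbbccbacacbca'
  #21 SA[21]=12  'ccbacacbca'

SA = [21, 3, 15, 0, 8, 17, 4, 2, 14, 10, 19, 6, 11, 20, 7, 16, 1, 13, 9, 18, 5, 12]
rank  pair      lcp
   1  s[21:],s[3:]  1  'a'
   2  s[3:],s[15:]  1  'a'
   3  s[15:],s[0:]  2  'ac'
   4  s[0:],s[8:]  3  'acb'
   5  s[8:],s[17:]  3  'acb'
   6  s[17:],s[4:]  5  'acbca'
   7  s[4:],s[2:]  0  ''
   8  s[2:],s[14:]  2  'ba'
   9  s[14:],s[10:]  1  'b'
  10  s[10:],s[19:]  1  'b'
  11  s[19:],s[6:]  3  'bca'
  12  s[6:],s[11:]  2  'bc'
  13  s[11:],s[20:]  0  ''
  14  s[20:],s[7:]  2  'ca'
  15  s[7:],s[16:]  4  'cacb'
  16  s[16:],s[1:]  1  'c'
  17  s[1:],s[13:]  3  'cba'
  18  s[13:],s[9:]  2  'cb'
  19  s[9:],s[18:]  2  'cb'
  20  s[18:],s[5:]  4  'cbca'
  21  s[5:],s[12:]  1  'c'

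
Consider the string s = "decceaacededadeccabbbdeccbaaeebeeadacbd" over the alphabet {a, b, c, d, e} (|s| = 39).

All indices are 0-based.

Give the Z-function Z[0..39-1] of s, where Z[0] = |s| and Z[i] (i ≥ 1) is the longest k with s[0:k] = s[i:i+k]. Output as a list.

[39, 0, 0, 0, 0, 0, 0, 0, 0, 2, 0, 1, 0, 4, 0, 0, 0, 0, 0, 0, 0, 4, 0, 0, 0, 0, 0, 0, 0, 0, 0, 0, 0, 0, 1, 0, 0, 0, 1]

Z[0]=39
i=1: fresh scan; Z[1]=0
i=2: fresh scan; Z[2]=0
i=3: fresh scan; Z[3]=0
i=4: fresh scan; Z[4]=0
i=5: fresh scan; Z[5]=0
i=6: fresh scan; Z[6]=0
i=7: fresh scan; Z[7]=0
i=8: fresh scan; Z[8]=0
i=9: fresh scan; Z[9]=2 scan→box=[9,11)
i=10: min(r-i=1, Z[1]=0)=0; Z[10]=0
i=11: fresh scan; Z[11]=1 scan→box=[11,12)
i=12: fresh scan; Z[12]=0
i=13: fresh scan; Z[13]=4 scan→box=[13,17)
i=14: min(r-i=3, Z[1]=0)=0; Z[14]=0
i=15: min(r-i=2, Z[2]=0)=0; Z[15]=0
i=16: min(r-i=1, Z[3]=0)=0; Z[16]=0
i=17: fresh scan; Z[17]=0
i=18: fresh scan; Z[18]=0
i=19: fresh scan; Z[19]=0
i=20: fresh scan; Z[20]=0
i=21: fresh scan; Z[21]=4 scan→box=[21,25)
i=22: min(r-i=3, Z[1]=0)=0; Z[22]=0
i=23: min(r-i=2, Z[2]=0)=0; Z[23]=0
i=24: min(r-i=1, Z[3]=0)=0; Z[24]=0
i=25: fresh scan; Z[25]=0
i=26: fresh scan; Z[26]=0
i=27: fresh scan; Z[27]=0
i=28: fresh scan; Z[28]=0
i=29: fresh scan; Z[29]=0
i=30: fresh scan; Z[30]=0
i=31: fresh scan; Z[31]=0
i=32: fresh scan; Z[32]=0
i=33: fresh scan; Z[33]=0
i=34: fresh scan; Z[34]=1 scan→box=[34,35)
i=35: fresh scan; Z[35]=0
i=36: fresh scan; Z[36]=0
i=37: fresh scan; Z[37]=0
i=38: fresh scan; Z[38]=1 scan→box=[38,39)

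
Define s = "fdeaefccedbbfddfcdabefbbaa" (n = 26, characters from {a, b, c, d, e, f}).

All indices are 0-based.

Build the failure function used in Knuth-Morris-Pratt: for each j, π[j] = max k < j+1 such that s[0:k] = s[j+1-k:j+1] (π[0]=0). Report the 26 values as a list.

[0, 0, 0, 0, 0, 1, 0, 0, 0, 0, 0, 0, 1, 2, 0, 1, 0, 0, 0, 0, 0, 1, 0, 0, 0, 0]

π[0] = 0
j=1 s[j]='d': π[1]=0 (border '')
j=2 s[j]='e': π[2]=0 (border '')
j=3 s[j]='a': π[3]=0 (border '')
j=4 s[j]='e': π[4]=0 (border '')
j=5 s[j]='f': π[5]=1 (border 'f')
j=6 s[j]='c': k: 1→0; π[6]=0 (border '')
j=7 s[j]='c': π[7]=0 (border '')
j=8 s[j]='e': π[8]=0 (border '')
j=9 s[j]='d': π[9]=0 (border '')
j=10 s[j]='b': π[10]=0 (border '')
j=11 s[j]='b': π[11]=0 (border '')
j=12 s[j]='f': π[12]=1 (border 'f')
j=13 s[j]='d': π[13]=2 (border 'fd')
j=14 s[j]='d': k: 2→0; π[14]=0 (border '')
j=15 s[j]='f': π[15]=1 (border 'f')
j=16 s[j]='c': k: 1→0; π[16]=0 (border '')
j=17 s[j]='d': π[17]=0 (border '')
j=18 s[j]='a': π[18]=0 (border '')
j=19 s[j]='b': π[19]=0 (border '')
j=20 s[j]='e': π[20]=0 (border '')
j=21 s[j]='f': π[21]=1 (border 'f')
j=22 s[j]='b': k: 1→0; π[22]=0 (border '')
j=23 s[j]='b': π[23]=0 (border '')
j=24 s[j]='a': π[24]=0 (border '')
j=25 s[j]='a': π[25]=0 (border '')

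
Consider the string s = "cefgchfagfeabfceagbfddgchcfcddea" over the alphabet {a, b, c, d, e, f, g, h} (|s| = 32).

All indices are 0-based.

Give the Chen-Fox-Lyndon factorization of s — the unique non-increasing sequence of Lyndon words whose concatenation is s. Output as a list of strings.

["cefgchf", "agfe", "abfceagbfddgchcfcdde", "a"]

emit factor 1: 'cefgchf' (i=0, period=7)
emit factor 2: 'agfe' (i=7, period=4)
emit factor 3: 'abfceagbfddgchcfcdde' (i=11, period=20)
emit factor 4: 'a' (i=31, period=1)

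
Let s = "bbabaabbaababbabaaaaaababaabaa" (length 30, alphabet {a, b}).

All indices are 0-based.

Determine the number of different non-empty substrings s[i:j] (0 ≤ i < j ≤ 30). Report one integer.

rank | idx | suffix
   0 |  29 | a
   1 |  28 | aa
   2 |  16 | aaaaaababaabaa
   3 |  17 | aaaaababaabaa
   4 |  18 | aaaababaabaa
   5 |  19 | aaababaabaa
   6 |  25 | aabaa
   7 |  20 | aababaabaa
   8 |   8 | aababbabaaaaaababaabaa
   9 |   4 | aabbaababbabaaaaaababaabaa
  10 |  26 | abaa
  11 |  14 | abaaaaaababaabaa
  12 |  23 | abaabaa
  13 |   2 | abaabbaababbabaaaaaababaabaa
  14 |  21 | ababaabaa
  15 |   9 | ababbabaaaaaababaabaa
  16 |   5 | abbaababbabaaaaaababaabaa
  17 |  11 | abbabaaaaaababaabaa
  18 |  27 | baa
  19 |  15 | baaaaaababaabaa
  20 |  24 | baabaa
  21 |   7 | baababbabaaaaaababaabaa
  22 |   3 | baabbaababbabaaaaaababaabaa
  23 |  13 | babaaaaaababaabaa
  24 |  22 | babaabaa
  25 |   1 | babaabbaababbabaaaaaababaabaa
  26 |  10 | babbabaaaaaababaabaa
  27 |   6 | bbaababbabaaaaaababaabaa
  28 |  12 | bbabaaaaaababaabaa
  29 |   0 | bbabaabbaababbabaaaaaababaabaa

SA = [29, 28, 16, 17, 18, 19, 25, 20, 8, 4, 26, 14, 23, 2, 21, 9, 5, 11, 27, 15, 24, 7, 3, 13, 22, 1, 10, 6, 12, 0]
i: (SA[i-1],SA[i]) lcp shared
  1: (29,28) 1 'a'
  2: (28,16) 2 'aa'
  3: (16,17) 5 'aaaaa'
  4: (17,18) 4 'aaaa'
  5: (18,19) 3 'aaa'
  6: (19,25) 2 'aa'
  7: (25,20) 4 'aaba'
  8: (20,8) 5 'aabab'
  9: (8,4) 3 'aab'
  10: (4,26) 1 'a'
  11: (26,14) 4 'abaa'
  12: (14,23) 4 'abaa'
  13: (23,2) 5 'abaab'
  14: (2,21) 3 'aba'
  15: (21,9) 4 'abab'
  16: (9,5) 2 'ab'
  17: (5,11) 4 'abba'
  18: (11,27) 0 ''
  19: (27,15) 3 'baa'
  20: (15,24) 3 'baa'
  21: (24,7) 5 'baaba'
  22: (7,3) 4 'baab'
  23: (3,13) 2 'ba'
  24: (13,22) 5 'babaa'
  25: (22,1) 6 'babaab'
  26: (1,10) 3 'bab'
  27: (10,6) 1 'b'
  28: (6,12) 3 'bba'
  29: (12,0) 6 'bbabaa'

n(n+1)/2 = 30·31/2 = 465
Σ LCP = 0 + 1 + 2 + 5 + 4 + 3 + 2 + 4 + 5 + 3 + 1 + 4 + 4 + 5 + 3 + 4 + 2 + 4 + 0 + 3 + 3 + 5 + 4 + 2 + 5 + 6 + 3 + 1 + 3 + 6 = 97
distinct = 465 − 97 = 368

368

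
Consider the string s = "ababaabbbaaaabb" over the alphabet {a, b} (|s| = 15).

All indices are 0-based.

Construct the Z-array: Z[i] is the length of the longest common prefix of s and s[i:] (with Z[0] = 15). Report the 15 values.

[15, 0, 3, 0, 1, 2, 0, 0, 0, 1, 1, 1, 2, 0, 0]

Z[0]=15
i=1: fresh scan; Z[1]=0
i=2: fresh scan; Z[2]=3 scan→box=[2,5)
i=3: min(r-i=2, Z[1]=0)=0; Z[3]=0
i=4: min(r-i=1, Z[2]=3)=1; Z[4]=1
i=5: fresh scan; Z[5]=2 scan→box=[5,7)
i=6: min(r-i=1, Z[1]=0)=0; Z[6]=0
i=7: fresh scan; Z[7]=0
i=8: fresh scan; Z[8]=0
i=9: fresh scan; Z[9]=1 scan→box=[9,10)
i=10: fresh scan; Z[10]=1 scan→box=[10,11)
i=11: fresh scan; Z[11]=1 scan→box=[11,12)
i=12: fresh scan; Z[12]=2 scan→box=[12,14)
i=13: min(r-i=1, Z[1]=0)=0; Z[13]=0
i=14: fresh scan; Z[14]=0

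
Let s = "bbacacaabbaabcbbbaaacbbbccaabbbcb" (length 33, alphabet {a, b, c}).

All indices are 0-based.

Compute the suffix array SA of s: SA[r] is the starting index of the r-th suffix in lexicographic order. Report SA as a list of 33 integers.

[17, 6, 26, 10, 18, 7, 27, 11, 4, 2, 19, 32, 16, 9, 1, 15, 8, 0, 14, 28, 21, 29, 22, 30, 12, 23, 5, 25, 3, 31, 13, 20, 24]

rank | idx | suffix
   0 |  17 | aaacbbbccaabbbcb
   1 |   6 | aabbaabcbbbaaacbbbccaabbbcb
   2 |  26 | aabbbcb
   3 |  10 | aabcbbbaaacbbbccaabbbcb
   4 |  18 | aacbbbccaabbbcb
   5 |   7 | abbaabcbbbaaacbbbccaabbbcb
   6 |  27 | abbbcb
   7 |  11 | abcbbbaaacbbbccaabbbcb
   8 |   4 | acaabbaabcbbbaaacbbbccaabbbcb
   9 |   2 | acacaabbaabcbbbaaacbbbccaabbbcb
  10 |  19 | acbbbccaabbbcb
  11 |  32 | b
  12 |  16 | baaacbbbccaabbbcb
  13 |   9 | baabcbbbaaacbbbccaabbbcb
  14 |   1 | bacacaabbaabcbbbaaacbbbccaabbbcb
  15 |  15 | bbaaacbbbccaabbbcb
  16 |   8 | bbaabcbbbaaacbbbccaabbbcb
  17 |   0 | bbacacaabbaabcbbbaaacbbbccaabbbcb
  18 |  14 | bbbaaacbbbccaabbbcb
  19 |  28 | bbbcb
  20 |  21 | bbbccaabbbcb
  21 |  29 | bbcb
  22 |  22 | bbccaabbbcb
  23 |  30 | bcb
  24 |  12 | bcbbbaaacbbbccaabbbcb
  25 |  23 | bccaabbbcb
  26 |   5 | caabbaabcbbbaaacbbbccaabbbcb
  27 |  25 | caabbbcb
  28 |   3 | cacaabbaabcbbbaaacbbbccaabbbcb
  29 |  31 | cb
  30 |  13 | cbbbaaacbbbccaabbbcb
  31 |  20 | cbbbccaabbbcb
  32 |  24 | ccaabbbcb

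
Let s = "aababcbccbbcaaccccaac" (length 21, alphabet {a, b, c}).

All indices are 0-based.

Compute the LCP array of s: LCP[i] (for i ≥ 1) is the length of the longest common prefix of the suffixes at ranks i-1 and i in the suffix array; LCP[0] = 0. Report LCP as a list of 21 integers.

[0, 2, 3, 1, 2, 1, 2, 0, 1, 1, 2, 2, 0, 1, 4, 1, 2, 1, 2, 2, 3]

rank | idx | suffix
   0 |   0 | aababcbccbbcaaccccaac
   1 |  18 | aac
   2 |  12 | aaccccaac
   3 |   1 | ababcbccbbcaaccccaac
   4 |   3 | abcbccbbcaaccccaac
   5 |  19 | ac
   6 |  13 | accccaac
   7 |   2 | babcbccbbcaaccccaac
   8 |   9 | bbcaaccccaac
   9 |  10 | bcaaccccaac
  10 |   4 | bcbccbbcaaccccaac
  11 |   6 | bccbbcaaccccaac
  12 |  20 | c
  13 |  17 | caac
  14 |  11 | caaccccaac
  15 |   8 | cbbcaaccccaac
  16 |   5 | cbccbbcaaccccaac
  17 |  16 | ccaac
  18 |   7 | ccbbcaaccccaac
  19 |  15 | cccaac
  20 |  14 | ccccaac

SA = [0, 18, 12, 1, 3, 19, 13, 2, 9, 10, 4, 6, 20, 17, 11, 8, 5, 16, 7, 15, 14]
i: (SA[i-1],SA[i]) lcp shared
  1: (0,18) 2 'aa'
  2: (18,12) 3 'aac'
  3: (12,1) 1 'a'
  4: (1,3) 2 'ab'
  5: (3,19) 1 'a'
  6: (19,13) 2 'ac'
  7: (13,2) 0 ''
  8: (2,9) 1 'b'
  9: (9,10) 1 'b'
  10: (10,4) 2 'bc'
  11: (4,6) 2 'bc'
  12: (6,20) 0 ''
  13: (20,17) 1 'c'
  14: (17,11) 4 'caac'
  15: (11,8) 1 'c'
  16: (8,5) 2 'cb'
  17: (5,16) 1 'c'
  18: (16,7) 2 'cc'
  19: (7,15) 2 'cc'
  20: (15,14) 3 'ccc'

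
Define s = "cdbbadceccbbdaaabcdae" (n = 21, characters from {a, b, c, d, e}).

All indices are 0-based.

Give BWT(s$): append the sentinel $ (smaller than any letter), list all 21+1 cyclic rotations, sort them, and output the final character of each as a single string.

rank  rotation                last
    0  $cdbbadceccbbdaaabcdae  e
    1  aaabcdae$cdbbadceccbbd  d
    2  aabcdae$cdbbadceccbbda  a
    3  abcdae$cdbbadceccbbdaa  a
    4  adceccbbdaaabcdae$cdbb  b
    5  ae$cdbbadceccbbdaaabcd  d
    6  badceccbbdaaabcdae$cdb  b
    7  bbadceccbbdaaabcdae$cd  d
    8  bbdaaabcdae$cdbbadcecc  c
    9  bcdae$cdbbadceccbbdaaa  a
   10  bdaaabcdae$cdbbadceccb  b
   11  cbbdaaabcdae$cdbbadcec  c
   12  ccbbdaaabcdae$cdbbadce  e
   13  cdae$cdbbadceccbbdaaab  b
   14  cdbbadceccbbdaaabcdae$  $
   15  ceccbbdaaabcdae$cdbbad  d
   16  daaabcdae$cdbbadceccbb  b
   17  dae$cdbbadceccbbdaaabc  c
   18  dbbadceccbbdaaabcdae$c  c
   19  dceccbbdaaabcdae$cdbba  a
   20  e$cdbbadceccbbdaaabcda  a
   21  eccbbdaaabcdae$cdbbadc  c

edaabdbdcabceb$dbccaac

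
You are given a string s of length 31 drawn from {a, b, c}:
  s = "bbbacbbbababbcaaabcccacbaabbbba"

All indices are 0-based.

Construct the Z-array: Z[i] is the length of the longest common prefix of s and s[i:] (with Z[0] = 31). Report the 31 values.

Z[0]=31
i=1: outside box; Z[1]=2 scan→box=[1,3)
i=2: min(r-i=1, Z[1]=2)=1; Z[2]=1
i=3: outside box; Z[3]=0
i=4: outside box; Z[4]=0
i=5: outside box; Z[5]=4 scan→box=[5,9)
i=6: min(r-i=3, Z[1]=2)=2; Z[6]=2
i=7: min(r-i=2, Z[2]=1)=1; Z[7]=1
i=8: min(r-i=1, Z[3]=0)=0; Z[8]=0
i=9: outside box; Z[9]=1 scan→box=[9,10)
i=10: outside box; Z[10]=0
i=11: outside box; Z[11]=2 scan→box=[11,13)
i=12: min(r-i=1, Z[1]=2)=1; Z[12]=1
i=13: outside box; Z[13]=0
i=14: outside box; Z[14]=0
i=15: outside box; Z[15]=0
i=16: outside box; Z[16]=0
i=17: outside box; Z[17]=1 scan→box=[17,18)
i=18: outside box; Z[18]=0
i=19: outside box; Z[19]=0
i=20: outside box; Z[20]=0
i=21: outside box; Z[21]=0
i=22: outside box; Z[22]=0
i=23: outside box; Z[23]=1 scan→box=[23,24)
i=24: outside box; Z[24]=0
i=25: outside box; Z[25]=0
i=26: outside box; Z[26]=3 scan→box=[26,29)
i=27: min(r-i=2, Z[1]=2)=2; Z[27]=4 scan→box=[27,31)
i=28: min(r-i=3, Z[1]=2)=2; Z[28]=2
i=29: min(r-i=2, Z[2]=1)=1; Z[29]=1
i=30: min(r-i=1, Z[3]=0)=0; Z[30]=0

[31, 2, 1, 0, 0, 4, 2, 1, 0, 1, 0, 2, 1, 0, 0, 0, 0, 1, 0, 0, 0, 0, 0, 1, 0, 0, 3, 4, 2, 1, 0]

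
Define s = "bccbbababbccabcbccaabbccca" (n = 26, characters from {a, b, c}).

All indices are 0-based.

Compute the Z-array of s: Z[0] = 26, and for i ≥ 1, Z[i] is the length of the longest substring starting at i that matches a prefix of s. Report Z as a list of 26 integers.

[26, 0, 0, 1, 1, 0, 1, 0, 1, 3, 0, 0, 0, 2, 0, 3, 0, 0, 0, 0, 1, 3, 0, 0, 0, 0]

Z[0]=26
i=1: i≥r, start 0; Z[1]=0
i=2: i≥r, start 0; Z[2]=0
i=3: i≥r, start 0; Z[3]=1 scan→box=[3,4)
i=4: i≥r, start 0; Z[4]=1 scan→box=[4,5)
i=5: i≥r, start 0; Z[5]=0
i=6: i≥r, start 0; Z[6]=1 scan→box=[6,7)
i=7: i≥r, start 0; Z[7]=0
i=8: i≥r, start 0; Z[8]=1 scan→box=[8,9)
i=9: i≥r, start 0; Z[9]=3 scan→box=[9,12)
i=10: min(r-i=2, Z[1]=0)=0; Z[10]=0
i=11: min(r-i=1, Z[2]=0)=0; Z[11]=0
i=12: i≥r, start 0; Z[12]=0
i=13: i≥r, start 0; Z[13]=2 scan→box=[13,15)
i=14: min(r-i=1, Z[1]=0)=0; Z[14]=0
i=15: i≥r, start 0; Z[15]=3 scan→box=[15,18)
i=16: min(r-i=2, Z[1]=0)=0; Z[16]=0
i=17: min(r-i=1, Z[2]=0)=0; Z[17]=0
i=18: i≥r, start 0; Z[18]=0
i=19: i≥r, start 0; Z[19]=0
i=20: i≥r, start 0; Z[20]=1 scan→box=[20,21)
i=21: i≥r, start 0; Z[21]=3 scan→box=[21,24)
i=22: min(r-i=2, Z[1]=0)=0; Z[22]=0
i=23: min(r-i=1, Z[2]=0)=0; Z[23]=0
i=24: i≥r, start 0; Z[24]=0
i=25: i≥r, start 0; Z[25]=0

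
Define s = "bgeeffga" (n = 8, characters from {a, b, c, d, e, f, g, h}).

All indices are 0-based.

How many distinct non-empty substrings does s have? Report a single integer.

33

rank | idx | suffix
   0 |   7 | a
   1 |   0 | bgeeffga
   2 |   2 | eeffga
   3 |   3 | effga
   4 |   4 | ffga
   5 |   5 | fga
   6 |   6 | ga
   7 |   1 | geeffga

SA = [7, 0, 2, 3, 4, 5, 6, 1]
rank  pair      lcp
   1  s[7:],s[0:]  0  ''
   2  s[0:],s[2:]  0  ''
   3  s[2:],s[3:]  1  'e'
   4  s[3:],s[4:]  0  ''
   5  s[4:],s[5:]  1  'f'
   6  s[5:],s[6:]  0  ''
   7  s[6:],s[1:]  1  'g'

n(n+1)/2 = 8·9/2 = 36
Σ LCP = 0 + 0 + 0 + 1 + 0 + 1 + 0 + 1 = 3
distinct = 36 − 3 = 33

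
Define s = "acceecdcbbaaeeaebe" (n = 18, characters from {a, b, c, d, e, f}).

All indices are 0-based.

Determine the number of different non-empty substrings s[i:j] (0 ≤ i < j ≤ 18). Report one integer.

156

rank→(start, suffix):
  0 → (10, 'aaeeaebe')
  1 → (0, 'acceecdcbbaaeeaebe')
  2 → (14, 'aebe')
  3 → (11, 'aeeaebe')
  4 → (9, 'baaeeaebe')
  5 → (8, 'bbaaeeaebe')
  6 → (16, 'be')
  7 → (7, 'cbbaaeeaebe')
  8 → (1, 'cceecdcbbaaeeaebe')
  9 → (5, 'cdcbbaaeeaebe')
  10 → (2, 'ceecdcbbaaeeaebe')
  11 → (6, 'dcbbaaeeaebe')
  12 → (17, 'e')
  13 → (13, 'eaebe')
  14 → (15, 'ebe')
  15 → (4, 'ecdcbbaaeeaebe')
  16 → (12, 'eeaebe')
  17 → (3, 'eecdcbbaaeeaebe')

SA = [10, 0, 14, 11, 9, 8, 16, 7, 1, 5, 2, 6, 17, 13, 15, 4, 12, 3]
rank  pair      lcp
   1  s[10:],s[0:]  1  'a'
   2  s[0:],s[14:]  1  'a'
   3  s[14:],s[11:]  2  'ae'
   4  s[11:],s[9:]  0  ''
   5  s[9:],s[8:]  1  'b'
   6  s[8:],s[16:]  1  'b'
   7  s[16:],s[7:]  0  ''
   8  s[7:],s[1:]  1  'c'
   9  s[1:],s[5:]  1  'c'
  10  s[5:],s[2:]  1  'c'
  11  s[2:],s[6:]  0  ''
  12  s[6:],s[17:]  0  ''
  13  s[17:],s[13:]  1  'e'
  14  s[13:],s[15:]  1  'e'
  15  s[15:],s[4:]  1  'e'
  16  s[4:],s[12:]  1  'e'
  17  s[12:],s[3:]  2  'ee'

n(n+1)/2 = 18·19/2 = 171
Σ LCP = 0 + 1 + 1 + 2 + 0 + 1 + 1 + 0 + 1 + 1 + 1 + 0 + 0 + 1 + 1 + 1 + 1 + 2 = 15
distinct = 171 − 15 = 156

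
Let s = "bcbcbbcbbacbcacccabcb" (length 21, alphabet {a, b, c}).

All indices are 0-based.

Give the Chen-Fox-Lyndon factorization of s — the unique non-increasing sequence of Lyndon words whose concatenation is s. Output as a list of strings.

["bc", "bc", "bbc", "b", "b", "acbcaccc", "abcb"]

emit factor 1: 'bc' (i=0, period=2)
emit factor 2: 'bc' (i=2, period=2)
emit factor 3: 'bbc' (i=4, period=3)
emit factor 4: 'b' (i=7, period=1)
emit factor 5: 'b' (i=8, period=1)
emit factor 6: 'acbcaccc' (i=9, period=8)
emit factor 7: 'abcb' (i=17, period=4)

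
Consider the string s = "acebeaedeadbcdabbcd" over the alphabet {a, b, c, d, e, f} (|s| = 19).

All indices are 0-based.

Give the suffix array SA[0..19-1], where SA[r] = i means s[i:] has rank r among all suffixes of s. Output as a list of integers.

[14, 0, 9, 5, 15, 16, 11, 3, 17, 12, 1, 18, 13, 10, 7, 8, 4, 2, 6]

rank | idx | suffix
   0 |  14 | abbcd
   1 |   0 | acebeaedeadbcdabbcd
   2 |   9 | adbcdabbcd
   3 |   5 | aedeadbcdabbcd
   4 |  15 | bbcd
   5 |  16 | bcd
   6 |  11 | bcdabbcd
   7 |   3 | beaedeadbcdabbcd
   8 |  17 | cd
   9 |  12 | cdabbcd
  10 |   1 | cebeaedeadbcdabbcd
  11 |  18 | d
  12 |  13 | dabbcd
  13 |  10 | dbcdabbcd
  14 |   7 | deadbcdabbcd
  15 |   8 | eadbcdabbcd
  16 |   4 | eaedeadbcdabbcd
  17 |   2 | ebeaedeadbcdabbcd
  18 |   6 | edeadbcdabbcd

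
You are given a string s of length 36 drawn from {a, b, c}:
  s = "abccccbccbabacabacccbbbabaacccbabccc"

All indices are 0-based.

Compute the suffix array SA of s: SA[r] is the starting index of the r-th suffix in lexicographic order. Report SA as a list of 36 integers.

rank | idx | suffix
   0 |  25 | aacccbabccc
   1 |  23 | abaacccbabccc
   2 |  10 | abacabacccbbbabaacccbabccc
   3 |  14 | abacccbbbabaacccbabccc
   4 |  31 | abccc
   5 |   0 | abccccbccbabacabacccbbbabaacccbabccc
   6 |  12 | acabacccbbbabaacccbabccc
   7 |  26 | acccbabccc
   8 |  16 | acccbbbabaacccbabccc
   9 |  24 | baacccbabccc
  10 |  22 | babaacccbabccc
  11 |   9 | babacabacccbbbabaacccbabccc
  12 |  30 | babccc
  13 |  11 | bacabacccbbbabaacccbabccc
  14 |  15 | bacccbbbabaacccbabccc
  15 |  21 | bbabaacccbabccc
  16 |  20 | bbbabaacccbabccc
  17 |   6 | bccbabacabacccbbbabaacccbabccc
  18 |  32 | bccc
  19 |   1 | bccccbccbabacabacccbbbabaacccbabccc
  20 |  35 | c
  21 |  13 | cabacccbbbabaacccbabccc
  22 |   8 | cbabacabacccbbbabaacccbabccc
  23 |  29 | cbabccc
  24 |  19 | cbbbabaacccbabccc
  25 |   5 | cbccbabacabacccbbbabaacccbabccc
  26 |  34 | cc
  27 |   7 | ccbabacabacccbbbabaacccbabccc
  28 |  28 | ccbabccc
  29 |  18 | ccbbbabaacccbabccc
  30 |   4 | ccbccbabacabacccbbbabaacccbabccc
  31 |  33 | ccc
  32 |  27 | cccbabccc
  33 |  17 | cccbbbabaacccbabccc
  34 |   3 | cccbccbabacabacccbbbabaacccbabccc
  35 |   2 | ccccbccbabacabacccbbbabaacccbabccc

[25, 23, 10, 14, 31, 0, 12, 26, 16, 24, 22, 9, 30, 11, 15, 21, 20, 6, 32, 1, 35, 13, 8, 29, 19, 5, 34, 7, 28, 18, 4, 33, 27, 17, 3, 2]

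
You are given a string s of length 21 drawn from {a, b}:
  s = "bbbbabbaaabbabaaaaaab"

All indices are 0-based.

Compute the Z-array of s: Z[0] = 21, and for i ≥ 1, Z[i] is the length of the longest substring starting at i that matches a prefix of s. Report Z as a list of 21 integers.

[21, 3, 2, 1, 0, 2, 1, 0, 0, 0, 2, 1, 0, 1, 0, 0, 0, 0, 0, 0, 1]

Z[0]=21
i=1: outside box; Z[1]=3 grow→box=[1,4)
i=2: min(r-i=2, Z[1]=3)=2; Z[2]=2
i=3: min(r-i=1, Z[2]=2)=1; Z[3]=1
i=4: outside box; Z[4]=0
i=5: outside box; Z[5]=2 grow→box=[5,7)
i=6: min(r-i=1, Z[1]=3)=1; Z[6]=1
i=7: outside box; Z[7]=0
i=8: outside box; Z[8]=0
i=9: outside box; Z[9]=0
i=10: outside box; Z[10]=2 grow→box=[10,12)
i=11: min(r-i=1, Z[1]=3)=1; Z[11]=1
i=12: outside box; Z[12]=0
i=13: outside box; Z[13]=1 grow→box=[13,14)
i=14: outside box; Z[14]=0
i=15: outside box; Z[15]=0
i=16: outside box; Z[16]=0
i=17: outside box; Z[17]=0
i=18: outside box; Z[18]=0
i=19: outside box; Z[19]=0
i=20: outside box; Z[20]=1 grow→box=[20,21)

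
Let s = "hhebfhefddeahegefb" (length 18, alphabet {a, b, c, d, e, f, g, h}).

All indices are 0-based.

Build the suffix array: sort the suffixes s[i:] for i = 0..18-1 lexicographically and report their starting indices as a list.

sorted suffixes:
  #0 SA[0]=11  'ahegefb'
  #1 SA[1]=17  'b'
  #2 SA[2]=3  'bfhefddeahegefb'
  #3 SA[3]=8  'ddeahegefb'
  #4 SA[4]=9  'deahegefb'
  #5 SA[5]=10  'eahegefb'
  #6 SA[6]=2  'ebfhefddeahegefb'
  #7 SA[7]=15  'efb'
  #8 SA[8]=6  'efddeahegefb'
  #9 SA[9]=13  'egefb'
  #10 SA[10]=16  'fb'
  #11 SA[11]=7  'fddeahegefb'
  #12 SA[12]=4  'fhefddeahegefb'
  #13 SA[13]=14  'gefb'
  #14 SA[14]=1  'hebfhefddeahegefb'
  #15 SA[15]=5  'hefddeahegefb'
  #16 SA[16]=12  'hegefb'
  #17 SA[17]=0  'hhebfhefddeahegefb'

[11, 17, 3, 8, 9, 10, 2, 15, 6, 13, 16, 7, 4, 14, 1, 5, 12, 0]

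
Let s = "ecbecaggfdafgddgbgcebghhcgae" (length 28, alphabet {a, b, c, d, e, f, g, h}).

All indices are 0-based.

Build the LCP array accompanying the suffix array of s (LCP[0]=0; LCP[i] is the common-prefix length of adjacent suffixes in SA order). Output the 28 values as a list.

[0, 1, 1, 0, 1, 2, 0, 1, 1, 1, 0, 1, 1, 0, 1, 1, 2, 0, 1, 0, 1, 1, 1, 1, 1, 1, 0, 1]

rank | idx | suffix
   0 |  26 | ae
   1 |  10 | afgddgbgcebghhcgae
   2 |   5 | aggfdafgddgbgcebghhcgae
   3 |   2 | becaggfdafgddgbgcebghhcgae
   4 |  16 | bgcebghhcgae
   5 |  20 | bghhcgae
   6 |   4 | caggfdafgddgbgcebghhcgae
   7 |   1 | cbecaggfdafgddgbgcebghhcgae
   8 |  18 | cebghhcgae
   9 |  24 | cgae
  10 |   9 | dafgddgbgcebghhcgae
  11 |  13 | ddgbgcebghhcgae
  12 |  14 | dgbgcebghhcgae
  13 |  27 | e
  14 |  19 | ebghhcgae
  15 |   3 | ecaggfdafgddgbgcebghhcgae
  16 |   0 | ecbecaggfdafgddgbgcebghhcgae
  17 |   8 | fdafgddgbgcebghhcgae
  18 |  11 | fgddgbgcebghhcgae
  19 |  25 | gae
  20 |  15 | gbgcebghhcgae
  21 |  17 | gcebghhcgae
  22 |  12 | gddgbgcebghhcgae
  23 |   7 | gfdafgddgbgcebghhcgae
  24 |   6 | ggfdafgddgbgcebghhcgae
  25 |  21 | ghhcgae
  26 |  23 | hcgae
  27 |  22 | hhcgae

SA = [26, 10, 5, 2, 16, 20, 4, 1, 18, 24, 9, 13, 14, 27, 19, 3, 0, 8, 11, 25, 15, 17, 12, 7, 6, 21, 23, 22]
[i] adj suffixes → lcp
  [1] 26/10 → 1 ('a')
  [2] 10/5 → 1 ('a')
  [3] 5/2 → 0 ('')
  [4] 2/16 → 1 ('b')
  [5] 16/20 → 2 ('bg')
  [6] 20/4 → 0 ('')
  [7] 4/1 → 1 ('c')
  [8] 1/18 → 1 ('c')
  [9] 18/24 → 1 ('c')
  [10] 24/9 → 0 ('')
  [11] 9/13 → 1 ('d')
  [12] 13/14 → 1 ('d')
  [13] 14/27 → 0 ('')
  [14] 27/19 → 1 ('e')
  [15] 19/3 → 1 ('e')
  [16] 3/0 → 2 ('ec')
  [17] 0/8 → 0 ('')
  [18] 8/11 → 1 ('f')
  [19] 11/25 → 0 ('')
  [20] 25/15 → 1 ('g')
  [21] 15/17 → 1 ('g')
  [22] 17/12 → 1 ('g')
  [23] 12/7 → 1 ('g')
  [24] 7/6 → 1 ('g')
  [25] 6/21 → 1 ('g')
  [26] 21/23 → 0 ('')
  [27] 23/22 → 1 ('h')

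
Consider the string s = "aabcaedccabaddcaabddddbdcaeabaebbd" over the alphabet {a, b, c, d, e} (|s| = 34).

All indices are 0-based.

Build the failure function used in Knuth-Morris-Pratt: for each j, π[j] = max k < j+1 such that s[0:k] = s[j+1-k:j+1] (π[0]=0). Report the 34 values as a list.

π[0] = 0
j=1 s[j]='a': π[1]=1 (border 'a')
j=2 s[j]='b': k: 1→0; π[2]=0 (border '')
j=3 s[j]='c': π[3]=0 (border '')
j=4 s[j]='a': π[4]=1 (border 'a')
j=5 s[j]='e': k: 1→0; π[5]=0 (border '')
j=6 s[j]='d': π[6]=0 (border '')
j=7 s[j]='c': π[7]=0 (border '')
j=8 s[j]='c': π[8]=0 (border '')
j=9 s[j]='a': π[9]=1 (border 'a')
j=10 s[j]='b': k: 1→0; π[10]=0 (border '')
j=11 s[j]='a': π[11]=1 (border 'a')
j=12 s[j]='d': k: 1→0; π[12]=0 (border '')
j=13 s[j]='d': π[13]=0 (border '')
j=14 s[j]='c': π[14]=0 (border '')
j=15 s[j]='a': π[15]=1 (border 'a')
j=16 s[j]='a': π[16]=2 (border 'aa')
j=17 s[j]='b': π[17]=3 (border 'aab')
j=18 s[j]='d': k: 3→0; π[18]=0 (border '')
j=19 s[j]='d': π[19]=0 (border '')
j=20 s[j]='d': π[20]=0 (border '')
j=21 s[j]='d': π[21]=0 (border '')
j=22 s[j]='b': π[22]=0 (border '')
j=23 s[j]='d': π[23]=0 (border '')
j=24 s[j]='c': π[24]=0 (border '')
j=25 s[j]='a': π[25]=1 (border 'a')
j=26 s[j]='e': k: 1→0; π[26]=0 (border '')
j=27 s[j]='a': π[27]=1 (border 'a')
j=28 s[j]='b': k: 1→0; π[28]=0 (border '')
j=29 s[j]='a': π[29]=1 (border 'a')
j=30 s[j]='e': k: 1→0; π[30]=0 (border '')
j=31 s[j]='b': π[31]=0 (border '')
j=32 s[j]='b': π[32]=0 (border '')
j=33 s[j]='d': π[33]=0 (border '')

[0, 1, 0, 0, 1, 0, 0, 0, 0, 1, 0, 1, 0, 0, 0, 1, 2, 3, 0, 0, 0, 0, 0, 0, 0, 1, 0, 1, 0, 1, 0, 0, 0, 0]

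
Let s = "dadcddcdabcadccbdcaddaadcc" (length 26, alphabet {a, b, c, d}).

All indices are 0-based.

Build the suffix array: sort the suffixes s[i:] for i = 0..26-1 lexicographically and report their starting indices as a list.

sorted suffixes:
  #0 SA[0]=21  'aadcc'
  #1 SA[1]=8  'abcadccbdcaddaadcc'
  #2 SA[2]=22  'adcc'
  #3 SA[3]=11  'adccbdcaddaadcc'
  #4 SA[4]=1  'adcddcdabcadccbdcaddaadcc'
  #5 SA[5]=18  'addaadcc'
  #6 SA[6]=9  'bcadccbdcaddaadcc'
  #7 SA[7]=15  'bdcaddaadcc'
  #8 SA[8]=25  'c'
  #9 SA[9]=10  'cadccbdcaddaadcc'
  #10 SA[10]=17  'caddaadcc'
  #11 SA[11]=14  'cbdcaddaadcc'
  #12 SA[12]=24  'cc'
  #13 SA[13]=13  'ccbdcaddaadcc'
  #14 SA[14]=6  'cdabcadccbdcaddaadcc'
  #15 SA[15]=3  'cddcdabcadccbdcaddaadcc'
  #16 SA[16]=20  'daadcc'
  #17 SA[17]=7  'dabcadccbdcaddaadcc'
  #18 SA[18]=0  'dadcddcdabcadccbdcaddaadcc'
  #19 SA[19]=16  'dcaddaadcc'
  #20 SA[20]=23  'dcc'
  #21 SA[21]=12  'dccbdcaddaadcc'
  #22 SA[22]=5  'dcdabcadccbdcaddaadcc'
  #23 SA[23]=2  'dcddcdabcadccbdcaddaadcc'
  #24 SA[24]=19  'ddaadcc'
  #25 SA[25]=4  'ddcdabcadccbdcaddaadcc'

[21, 8, 22, 11, 1, 18, 9, 15, 25, 10, 17, 14, 24, 13, 6, 3, 20, 7, 0, 16, 23, 12, 5, 2, 19, 4]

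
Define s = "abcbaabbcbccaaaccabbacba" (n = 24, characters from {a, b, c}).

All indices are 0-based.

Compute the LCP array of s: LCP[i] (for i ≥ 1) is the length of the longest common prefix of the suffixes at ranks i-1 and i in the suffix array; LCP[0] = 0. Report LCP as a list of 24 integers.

rank→(start, suffix):
  0 → (23, 'a')
  1 → (12, 'aaaccabbacba')
  2 → (4, 'aabbcbccaaaccabbacba')
  3 → (13, 'aaccabbacba')
  4 → (17, 'abbacba')
  5 → (5, 'abbcbccaaaccabbacba')
  6 → (0, 'abcbaabbcbccaaaccabbacba')
  7 → (20, 'acba')
  8 → (14, 'accabbacba')
  9 → (22, 'ba')
  10 → (3, 'baabbcbccaaaccabbacba')
  11 → (19, 'bacba')
  12 → (18, 'bbacba')
  13 → (6, 'bbcbccaaaccabbacba')
  14 → (1, 'bcbaabbcbccaaaccabbacba')
  15 → (7, 'bcbccaaaccabbacba')
  16 → (9, 'bccaaaccabbacba')
  17 → (11, 'caaaccabbacba')
  18 → (16, 'cabbacba')
  19 → (21, 'cba')
  20 → (2, 'cbaabbcbccaaaccabbacba')
  21 → (8, 'cbccaaaccabbacba')
  22 → (10, 'ccaaaccabbacba')
  23 → (15, 'ccabbacba')

SA = [23, 12, 4, 13, 17, 5, 0, 20, 14, 22, 3, 19, 18, 6, 1, 7, 9, 11, 16, 21, 2, 8, 10, 15]
[i] adj suffixes → lcp
  [1] 23/12 → 1 ('a')
  [2] 12/4 → 2 ('aa')
  [3] 4/13 → 2 ('aa')
  [4] 13/17 → 1 ('a')
  [5] 17/5 → 3 ('abb')
  [6] 5/0 → 2 ('ab')
  [7] 0/20 → 1 ('a')
  [8] 20/14 → 2 ('ac')
  [9] 14/22 → 0 ('')
  [10] 22/3 → 2 ('ba')
  [11] 3/19 → 2 ('ba')
  [12] 19/18 → 1 ('b')
  [13] 18/6 → 2 ('bb')
  [14] 6/1 → 1 ('b')
  [15] 1/7 → 3 ('bcb')
  [16] 7/9 → 2 ('bc')
  [17] 9/11 → 0 ('')
  [18] 11/16 → 2 ('ca')
  [19] 16/21 → 1 ('c')
  [20] 21/2 → 3 ('cba')
  [21] 2/8 → 2 ('cb')
  [22] 8/10 → 1 ('c')
  [23] 10/15 → 3 ('cca')

[0, 1, 2, 2, 1, 3, 2, 1, 2, 0, 2, 2, 1, 2, 1, 3, 2, 0, 2, 1, 3, 2, 1, 3]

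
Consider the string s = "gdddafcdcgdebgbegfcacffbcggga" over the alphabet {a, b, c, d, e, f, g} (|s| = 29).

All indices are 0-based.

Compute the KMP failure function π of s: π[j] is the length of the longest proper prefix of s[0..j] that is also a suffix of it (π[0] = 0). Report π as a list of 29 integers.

π[0] = 0
j=1 s[j]='d': π[1]=0 (border '')
j=2 s[j]='d': π[2]=0 (border '')
j=3 s[j]='d': π[3]=0 (border '')
j=4 s[j]='a': π[4]=0 (border '')
j=5 s[j]='f': π[5]=0 (border '')
j=6 s[j]='c': π[6]=0 (border '')
j=7 s[j]='d': π[7]=0 (border '')
j=8 s[j]='c': π[8]=0 (border '')
j=9 s[j]='g': π[9]=1 (border 'g')
j=10 s[j]='d': π[10]=2 (border 'gd')
j=11 s[j]='e': k: 2→0; π[11]=0 (border '')
j=12 s[j]='b': π[12]=0 (border '')
j=13 s[j]='g': π[13]=1 (border 'g')
j=14 s[j]='b': k: 1→0; π[14]=0 (border '')
j=15 s[j]='e': π[15]=0 (border '')
j=16 s[j]='g': π[16]=1 (border 'g')
j=17 s[j]='f': k: 1→0; π[17]=0 (border '')
j=18 s[j]='c': π[18]=0 (border '')
j=19 s[j]='a': π[19]=0 (border '')
j=20 s[j]='c': π[20]=0 (border '')
j=21 s[j]='f': π[21]=0 (border '')
j=22 s[j]='f': π[22]=0 (border '')
j=23 s[j]='b': π[23]=0 (border '')
j=24 s[j]='c': π[24]=0 (border '')
j=25 s[j]='g': π[25]=1 (border 'g')
j=26 s[j]='g': k: 1→0; π[26]=1 (border 'g')
j=27 s[j]='g': k: 1→0; π[27]=1 (border 'g')
j=28 s[j]='a': k: 1→0; π[28]=0 (border '')

[0, 0, 0, 0, 0, 0, 0, 0, 0, 1, 2, 0, 0, 1, 0, 0, 1, 0, 0, 0, 0, 0, 0, 0, 0, 1, 1, 1, 0]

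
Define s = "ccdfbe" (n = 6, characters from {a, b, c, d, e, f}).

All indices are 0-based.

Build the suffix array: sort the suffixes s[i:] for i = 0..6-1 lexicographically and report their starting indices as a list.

sorted suffixes:
  #0 SA[0]=4  'be'
  #1 SA[1]=0  'ccdfbe'
  #2 SA[2]=1  'cdfbe'
  #3 SA[3]=2  'dfbe'
  #4 SA[4]=5  'e'
  #5 SA[5]=3  'fbe'

[4, 0, 1, 2, 5, 3]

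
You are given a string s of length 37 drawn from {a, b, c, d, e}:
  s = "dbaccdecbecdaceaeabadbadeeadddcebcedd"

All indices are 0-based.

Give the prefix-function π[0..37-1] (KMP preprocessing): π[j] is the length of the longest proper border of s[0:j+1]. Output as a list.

[0, 0, 0, 0, 0, 1, 0, 0, 0, 0, 0, 1, 0, 0, 0, 0, 0, 0, 0, 0, 1, 2, 3, 1, 0, 0, 0, 1, 1, 1, 0, 0, 0, 0, 0, 1, 1]

π[0] = 0
j=1 s[j]='b': π[1]=0 (border '')
j=2 s[j]='a': π[2]=0 (border '')
j=3 s[j]='c': π[3]=0 (border '')
j=4 s[j]='c': π[4]=0 (border '')
j=5 s[j]='d': π[5]=1 (border 'd')
j=6 s[j]='e': k: 1→0; π[6]=0 (border '')
j=7 s[j]='c': π[7]=0 (border '')
j=8 s[j]='b': π[8]=0 (border '')
j=9 s[j]='e': π[9]=0 (border '')
j=10 s[j]='c': π[10]=0 (border '')
j=11 s[j]='d': π[11]=1 (border 'd')
j=12 s[j]='a': k: 1→0; π[12]=0 (border '')
j=13 s[j]='c': π[13]=0 (border '')
j=14 s[j]='e': π[14]=0 (border '')
j=15 s[j]='a': π[15]=0 (border '')
j=16 s[j]='e': π[16]=0 (border '')
j=17 s[j]='a': π[17]=0 (border '')
j=18 s[j]='b': π[18]=0 (border '')
j=19 s[j]='a': π[19]=0 (border '')
j=20 s[j]='d': π[20]=1 (border 'd')
j=21 s[j]='b': π[21]=2 (border 'db')
j=22 s[j]='a': π[22]=3 (border 'dba')
j=23 s[j]='d': k: 3→0; π[23]=1 (border 'd')
j=24 s[j]='e': k: 1→0; π[24]=0 (border '')
j=25 s[j]='e': π[25]=0 (border '')
j=26 s[j]='a': π[26]=0 (border '')
j=27 s[j]='d': π[27]=1 (border 'd')
j=28 s[j]='d': k: 1→0; π[28]=1 (border 'd')
j=29 s[j]='d': k: 1→0; π[29]=1 (border 'd')
j=30 s[j]='c': k: 1→0; π[30]=0 (border '')
j=31 s[j]='e': π[31]=0 (border '')
j=32 s[j]='b': π[32]=0 (border '')
j=33 s[j]='c': π[33]=0 (border '')
j=34 s[j]='e': π[34]=0 (border '')
j=35 s[j]='d': π[35]=1 (border 'd')
j=36 s[j]='d': k: 1→0; π[36]=1 (border 'd')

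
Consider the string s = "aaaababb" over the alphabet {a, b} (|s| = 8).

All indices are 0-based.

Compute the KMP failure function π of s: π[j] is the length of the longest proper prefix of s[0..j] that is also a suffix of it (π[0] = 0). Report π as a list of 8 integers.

[0, 1, 2, 3, 0, 1, 0, 0]

π[0] = 0
j=1 s[j]='a': π[1]=1 (border 'a')
j=2 s[j]='a': π[2]=2 (border 'aa')
j=3 s[j]='a': π[3]=3 (border 'aaa')
j=4 s[j]='b': k: 3→2→1→0; π[4]=0 (border '')
j=5 s[j]='a': π[5]=1 (border 'a')
j=6 s[j]='b': k: 1→0; π[6]=0 (border '')
j=7 s[j]='b': π[7]=0 (border '')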